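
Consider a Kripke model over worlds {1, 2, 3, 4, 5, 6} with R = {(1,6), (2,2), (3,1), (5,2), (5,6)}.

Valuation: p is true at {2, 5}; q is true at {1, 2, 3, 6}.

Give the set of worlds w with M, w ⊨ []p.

{2, 4, 6}

1: successors {6}; p there: 6:F. ✗
2: successors {2}; p there: 2:T. ✓
3: successors {1}; p there: 1:F. ✗
4: no successors, so []p holds vacuously. ✓
5: successors {2, 6}; p there: 2:T, 6:F. ✗
6: no successors, so []p holds vacuously. ✓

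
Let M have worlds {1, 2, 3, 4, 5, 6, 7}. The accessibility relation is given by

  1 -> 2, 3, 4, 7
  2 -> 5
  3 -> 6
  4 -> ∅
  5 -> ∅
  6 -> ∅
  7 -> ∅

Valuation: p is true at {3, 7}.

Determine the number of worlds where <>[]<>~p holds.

3

1: successors {2, 3, 4, 7}; []<>~p there: 2:F, 3:F, 4:T, 7:T. ✓
2: successors {5}; []<>~p there: 5:T. ✓
3: successors {6}; []<>~p there: 6:T. ✓
4: no successors, so <>[]<>~p fails. ✗
5: no successors, so <>[]<>~p fails. ✗
6: no successors, so <>[]<>~p fails. ✗
7: no successors, so <>[]<>~p fails. ✗
Satisfying worlds: {1, 2, 3}.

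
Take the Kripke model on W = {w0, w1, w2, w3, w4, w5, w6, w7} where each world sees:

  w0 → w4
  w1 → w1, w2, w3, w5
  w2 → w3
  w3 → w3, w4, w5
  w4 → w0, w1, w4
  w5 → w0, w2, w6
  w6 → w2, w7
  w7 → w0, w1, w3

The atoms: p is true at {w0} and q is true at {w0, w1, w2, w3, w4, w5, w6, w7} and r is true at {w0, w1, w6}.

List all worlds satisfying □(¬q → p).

w0: successors {w4}; ¬q → p there: w4:T. ✓
w1: successors {w1, w2, w3, w5}; ¬q → p there: w1:T, w2:T, w3:T, w5:T. ✓
w2: successors {w3}; ¬q → p there: w3:T. ✓
w3: successors {w3, w4, w5}; ¬q → p there: w3:T, w4:T, w5:T. ✓
w4: successors {w0, w1, w4}; ¬q → p there: w0:T, w1:T, w4:T. ✓
w5: successors {w0, w2, w6}; ¬q → p there: w0:T, w2:T, w6:T. ✓
w6: successors {w2, w7}; ¬q → p there: w2:T, w7:T. ✓
w7: successors {w0, w1, w3}; ¬q → p there: w0:T, w1:T, w3:T. ✓

{w0, w1, w2, w3, w4, w5, w6, w7}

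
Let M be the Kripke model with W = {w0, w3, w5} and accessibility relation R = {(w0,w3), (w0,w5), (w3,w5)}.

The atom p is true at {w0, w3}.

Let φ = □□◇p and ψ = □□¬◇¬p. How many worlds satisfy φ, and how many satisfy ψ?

2 and 3

For □□◇p:
w0: successors {w3, w5}; □◇p there: w3:F, w5:T. ✗
w3: successors {w5}; □◇p there: w5:T. ✓
w5: no successors, so □□◇p holds vacuously. ✓
— 2 worlds.
For □□¬◇¬p:
w0: successors {w3, w5}; □¬◇¬p there: w3:T, w5:T. ✓
w3: successors {w5}; □¬◇¬p there: w5:T. ✓
w5: no successors, so □□¬◇¬p holds vacuously. ✓
— 3 worlds.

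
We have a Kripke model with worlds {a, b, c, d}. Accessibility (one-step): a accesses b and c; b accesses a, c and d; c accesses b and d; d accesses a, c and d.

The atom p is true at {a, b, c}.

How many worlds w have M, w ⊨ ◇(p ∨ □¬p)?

a: successors {b, c}; p ∨ □¬p there: b:T, c:T. ✓
b: successors {a, c, d}; p ∨ □¬p there: a:T, c:T, d:F. ✓
c: successors {b, d}; p ∨ □¬p there: b:T, d:F. ✓
d: successors {a, c, d}; p ∨ □¬p there: a:T, c:T, d:F. ✓
Satisfying worlds: {a, b, c, d}.

4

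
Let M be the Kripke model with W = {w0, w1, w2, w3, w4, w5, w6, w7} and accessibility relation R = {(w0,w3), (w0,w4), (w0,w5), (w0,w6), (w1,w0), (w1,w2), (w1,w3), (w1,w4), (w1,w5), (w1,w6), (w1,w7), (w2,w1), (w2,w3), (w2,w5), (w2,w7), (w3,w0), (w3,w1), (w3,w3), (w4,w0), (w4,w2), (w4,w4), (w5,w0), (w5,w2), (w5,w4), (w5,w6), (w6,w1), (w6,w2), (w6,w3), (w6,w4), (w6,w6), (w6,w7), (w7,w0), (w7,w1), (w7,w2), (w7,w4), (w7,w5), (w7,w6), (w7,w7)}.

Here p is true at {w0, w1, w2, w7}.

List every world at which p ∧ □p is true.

∅

w0: p is T, □p is F. ✗
w1: p is T, □p is F. ✗
w2: p is T, □p is F. ✗
w3: p is F, □p is F. ✗
w4: p is F, □p is F. ✗
w5: p is F, □p is F. ✗
w6: p is F, □p is F. ✗
w7: p is T, □p is F. ✗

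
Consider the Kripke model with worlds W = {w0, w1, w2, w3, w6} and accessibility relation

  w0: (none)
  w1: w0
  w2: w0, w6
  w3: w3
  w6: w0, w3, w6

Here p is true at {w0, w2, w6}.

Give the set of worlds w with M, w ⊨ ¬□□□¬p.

w0: □□□¬p is T. ✗
w1: □□□¬p is T. ✗
w2: □□□¬p is F. ✓
w3: □□□¬p is T. ✗
w6: □□□¬p is F. ✓

{w2, w6}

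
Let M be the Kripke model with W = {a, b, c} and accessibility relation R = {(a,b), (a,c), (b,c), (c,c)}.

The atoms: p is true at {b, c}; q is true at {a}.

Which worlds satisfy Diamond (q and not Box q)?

∅

a: successors {b, c}; q and not Box q there: b:F, c:F. ✗
b: successors {c}; q and not Box q there: c:F. ✗
c: successors {c}; q and not Box q there: c:F. ✗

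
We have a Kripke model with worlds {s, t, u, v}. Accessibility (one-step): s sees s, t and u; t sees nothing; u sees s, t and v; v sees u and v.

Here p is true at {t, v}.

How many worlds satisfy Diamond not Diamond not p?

2

s: successors {s, t, u}; not Diamond not p there: s:F, t:T, u:F. ✓
t: no successors, so Diamond not Diamond not p fails. ✗
u: successors {s, t, v}; not Diamond not p there: s:F, t:T, v:F. ✓
v: successors {u, v}; not Diamond not p there: u:F, v:F. ✗
Satisfying worlds: {s, u}.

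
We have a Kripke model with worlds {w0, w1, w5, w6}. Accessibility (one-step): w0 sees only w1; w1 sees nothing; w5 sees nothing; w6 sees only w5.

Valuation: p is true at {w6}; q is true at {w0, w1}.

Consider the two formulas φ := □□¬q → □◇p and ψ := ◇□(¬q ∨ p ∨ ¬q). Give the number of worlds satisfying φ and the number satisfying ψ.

2 and 2

For □□¬q → □◇p:
w0: □□¬q is T, □◇p is F. ✗
w1: □□¬q is T, □◇p is T. ✓
w5: □□¬q is T, □◇p is T. ✓
w6: □□¬q is T, □◇p is F. ✗
— 2 worlds.
For ◇□(¬q ∨ p ∨ ¬q):
w0: successors {w1}; □(¬q ∨ p ∨ ¬q) there: w1:T. ✓
w1: no successors, so ◇□(¬q ∨ p ∨ ¬q) fails. ✗
w5: no successors, so ◇□(¬q ∨ p ∨ ¬q) fails. ✗
w6: successors {w5}; □(¬q ∨ p ∨ ¬q) there: w5:T. ✓
— 2 worlds.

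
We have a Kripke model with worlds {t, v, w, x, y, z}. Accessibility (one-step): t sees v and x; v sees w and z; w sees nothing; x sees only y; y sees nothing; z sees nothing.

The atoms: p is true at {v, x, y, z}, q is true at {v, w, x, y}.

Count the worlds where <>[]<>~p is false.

4

t: successors {v, x}; []<>~p there: v:F, x:F. ✗
v: successors {w, z}; []<>~p there: w:T, z:T. ✓
w: no successors, so <>[]<>~p fails. ✗
x: successors {y}; []<>~p there: y:T. ✓
y: no successors, so <>[]<>~p fails. ✗
z: no successors, so <>[]<>~p fails. ✗
Satisfying worlds: {v, x}.
So <>[]<>~p fails at the other 4 worlds.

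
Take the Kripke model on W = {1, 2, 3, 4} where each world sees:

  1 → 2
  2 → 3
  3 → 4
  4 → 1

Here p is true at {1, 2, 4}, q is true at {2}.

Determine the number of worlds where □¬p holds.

1

1: successors {2}; ¬p there: 2:F. ✗
2: successors {3}; ¬p there: 3:T. ✓
3: successors {4}; ¬p there: 4:F. ✗
4: successors {1}; ¬p there: 1:F. ✗
Satisfying worlds: {2}.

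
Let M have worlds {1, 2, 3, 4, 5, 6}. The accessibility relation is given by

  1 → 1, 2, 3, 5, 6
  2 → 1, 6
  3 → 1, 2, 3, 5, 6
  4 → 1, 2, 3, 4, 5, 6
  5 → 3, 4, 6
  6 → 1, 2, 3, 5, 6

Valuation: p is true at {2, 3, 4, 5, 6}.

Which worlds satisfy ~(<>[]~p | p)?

1: <>[]~p | p is F. ✓
2: <>[]~p | p is T. ✗
3: <>[]~p | p is T. ✗
4: <>[]~p | p is T. ✗
5: <>[]~p | p is T. ✗
6: <>[]~p | p is T. ✗

{1}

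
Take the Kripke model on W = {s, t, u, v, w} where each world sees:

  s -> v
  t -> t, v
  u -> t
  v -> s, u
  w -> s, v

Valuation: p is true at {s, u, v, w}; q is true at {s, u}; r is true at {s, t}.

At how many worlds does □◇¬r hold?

s: successors {v}; ◇¬r there: v:T. ✓
t: successors {t, v}; ◇¬r there: t:T, v:T. ✓
u: successors {t}; ◇¬r there: t:T. ✓
v: successors {s, u}; ◇¬r there: s:T, u:F. ✗
w: successors {s, v}; ◇¬r there: s:T, v:T. ✓
Satisfying worlds: {s, t, u, w}.

4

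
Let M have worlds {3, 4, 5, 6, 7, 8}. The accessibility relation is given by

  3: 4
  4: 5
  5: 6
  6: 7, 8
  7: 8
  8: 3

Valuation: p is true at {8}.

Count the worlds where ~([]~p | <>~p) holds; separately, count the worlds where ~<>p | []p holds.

For ~([]~p | <>~p):
3: []~p | <>~p is T. ✗
4: []~p | <>~p is T. ✗
5: []~p | <>~p is T. ✗
6: []~p | <>~p is T. ✗
7: []~p | <>~p is F. ✓
8: []~p | <>~p is T. ✗
— 1 world.
For ~<>p | []p:
3: ~<>p is T, []p is F. ✓
4: ~<>p is T, []p is F. ✓
5: ~<>p is T, []p is F. ✓
6: ~<>p is F, []p is F. ✗
7: ~<>p is F, []p is T. ✓
8: ~<>p is T, []p is F. ✓
— 5 worlds.

1 and 5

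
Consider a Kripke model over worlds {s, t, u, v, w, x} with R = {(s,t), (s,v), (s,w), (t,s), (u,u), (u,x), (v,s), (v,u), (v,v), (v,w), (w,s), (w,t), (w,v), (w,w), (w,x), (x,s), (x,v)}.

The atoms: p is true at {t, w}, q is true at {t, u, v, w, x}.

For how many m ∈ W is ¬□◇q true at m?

2

s: □◇q is F. ✓
t: □◇q is T. ✗
u: □◇q is T. ✗
v: □◇q is T. ✗
w: □◇q is F. ✓
x: □◇q is T. ✗
Satisfying worlds: {s, w}.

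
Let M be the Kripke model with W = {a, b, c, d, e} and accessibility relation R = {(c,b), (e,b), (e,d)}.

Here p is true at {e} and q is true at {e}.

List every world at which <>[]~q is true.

a: no successors, so <>[]~q fails. ✗
b: no successors, so <>[]~q fails. ✗
c: successors {b}; []~q there: b:T. ✓
d: no successors, so <>[]~q fails. ✗
e: successors {b, d}; []~q there: b:T, d:T. ✓

{c, e}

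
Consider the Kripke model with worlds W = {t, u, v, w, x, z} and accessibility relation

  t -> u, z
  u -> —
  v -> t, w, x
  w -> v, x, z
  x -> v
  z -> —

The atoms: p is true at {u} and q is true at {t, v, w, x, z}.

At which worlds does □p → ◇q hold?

{t, v, w, x}

t: □p is F, ◇q is T. ✓
u: □p is T, ◇q is F. ✗
v: □p is F, ◇q is T. ✓
w: □p is F, ◇q is T. ✓
x: □p is F, ◇q is T. ✓
z: □p is T, ◇q is F. ✗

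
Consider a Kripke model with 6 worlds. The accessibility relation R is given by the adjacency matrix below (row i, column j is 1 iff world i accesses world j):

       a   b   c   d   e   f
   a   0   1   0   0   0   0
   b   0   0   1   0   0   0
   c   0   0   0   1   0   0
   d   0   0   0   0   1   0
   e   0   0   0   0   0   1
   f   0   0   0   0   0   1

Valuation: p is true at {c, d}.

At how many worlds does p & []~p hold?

a: p is F, []~p is T. ✗
b: p is F, []~p is F. ✗
c: p is T, []~p is F. ✗
d: p is T, []~p is T. ✓
e: p is F, []~p is T. ✗
f: p is F, []~p is T. ✗
Satisfying worlds: {d}.

1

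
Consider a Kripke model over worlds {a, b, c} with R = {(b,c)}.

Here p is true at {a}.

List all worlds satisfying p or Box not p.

a: p is T, Box not p is T. ✓
b: p is F, Box not p is T. ✓
c: p is F, Box not p is T. ✓

{a, b, c}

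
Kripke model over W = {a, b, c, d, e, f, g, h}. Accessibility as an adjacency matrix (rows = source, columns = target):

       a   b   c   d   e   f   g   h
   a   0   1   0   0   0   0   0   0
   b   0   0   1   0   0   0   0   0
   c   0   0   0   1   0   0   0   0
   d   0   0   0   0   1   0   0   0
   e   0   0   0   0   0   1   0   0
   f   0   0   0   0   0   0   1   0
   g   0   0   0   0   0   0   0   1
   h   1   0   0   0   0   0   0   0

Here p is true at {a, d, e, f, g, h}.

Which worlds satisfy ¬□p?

a: □p is F. ✓
b: □p is F. ✓
c: □p is T. ✗
d: □p is T. ✗
e: □p is T. ✗
f: □p is T. ✗
g: □p is T. ✗
h: □p is T. ✗

{a, b}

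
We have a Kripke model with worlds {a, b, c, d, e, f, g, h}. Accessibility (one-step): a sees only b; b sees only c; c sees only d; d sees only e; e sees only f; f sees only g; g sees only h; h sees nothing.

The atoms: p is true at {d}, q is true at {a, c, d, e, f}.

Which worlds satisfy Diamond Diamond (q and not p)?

{a, c, d}

a: successors {b}; Diamond (q and not p) there: b:T. ✓
b: successors {c}; Diamond (q and not p) there: c:F. ✗
c: successors {d}; Diamond (q and not p) there: d:T. ✓
d: successors {e}; Diamond (q and not p) there: e:T. ✓
e: successors {f}; Diamond (q and not p) there: f:F. ✗
f: successors {g}; Diamond (q and not p) there: g:F. ✗
g: successors {h}; Diamond (q and not p) there: h:F. ✗
h: no successors, so Diamond Diamond (q and not p) fails. ✗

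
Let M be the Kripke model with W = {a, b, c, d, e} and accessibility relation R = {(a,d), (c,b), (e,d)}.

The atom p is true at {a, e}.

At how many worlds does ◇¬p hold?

a: successors {d}; ¬p there: d:T. ✓
b: no successors, so ◇¬p fails. ✗
c: successors {b}; ¬p there: b:T. ✓
d: no successors, so ◇¬p fails. ✗
e: successors {d}; ¬p there: d:T. ✓
Satisfying worlds: {a, c, e}.

3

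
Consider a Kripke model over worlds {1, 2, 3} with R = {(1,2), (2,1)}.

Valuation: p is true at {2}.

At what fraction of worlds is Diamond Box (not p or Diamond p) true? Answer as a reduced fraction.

1: successors {2}; Box (not p or Diamond p) there: 2:T. ✓
2: successors {1}; Box (not p or Diamond p) there: 1:F. ✗
3: no successors, so Diamond Box (not p or Diamond p) fails. ✗
That's 1 of 3 worlds, so 1/3.

1/3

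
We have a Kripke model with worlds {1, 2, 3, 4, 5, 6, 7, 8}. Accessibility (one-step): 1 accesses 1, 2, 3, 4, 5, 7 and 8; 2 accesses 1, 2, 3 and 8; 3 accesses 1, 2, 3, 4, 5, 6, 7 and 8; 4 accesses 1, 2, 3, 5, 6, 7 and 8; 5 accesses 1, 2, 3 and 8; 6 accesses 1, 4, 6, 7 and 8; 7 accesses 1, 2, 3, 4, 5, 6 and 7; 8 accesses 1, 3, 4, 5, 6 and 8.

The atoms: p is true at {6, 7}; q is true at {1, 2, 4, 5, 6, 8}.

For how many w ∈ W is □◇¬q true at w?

1: successors {1, 2, 3, 4, 5, 7, 8}; ◇¬q there: 1:T, 2:T, 3:T, 4:T, 5:T, 7:T, 8:T. ✓
2: successors {1, 2, 3, 8}; ◇¬q there: 1:T, 2:T, 3:T, 8:T. ✓
3: successors {1, 2, 3, 4, 5, 6, 7, 8}; ◇¬q there: 1:T, 2:T, 3:T, 4:T, 5:T, 6:T, 7:T, 8:T. ✓
4: successors {1, 2, 3, 5, 6, 7, 8}; ◇¬q there: 1:T, 2:T, 3:T, 5:T, 6:T, 7:T, 8:T. ✓
5: successors {1, 2, 3, 8}; ◇¬q there: 1:T, 2:T, 3:T, 8:T. ✓
6: successors {1, 4, 6, 7, 8}; ◇¬q there: 1:T, 4:T, 6:T, 7:T, 8:T. ✓
7: successors {1, 2, 3, 4, 5, 6, 7}; ◇¬q there: 1:T, 2:T, 3:T, 4:T, 5:T, 6:T, 7:T. ✓
8: successors {1, 3, 4, 5, 6, 8}; ◇¬q there: 1:T, 3:T, 4:T, 5:T, 6:T, 8:T. ✓
Satisfying worlds: {1, 2, 3, 4, 5, 6, 7, 8}.

8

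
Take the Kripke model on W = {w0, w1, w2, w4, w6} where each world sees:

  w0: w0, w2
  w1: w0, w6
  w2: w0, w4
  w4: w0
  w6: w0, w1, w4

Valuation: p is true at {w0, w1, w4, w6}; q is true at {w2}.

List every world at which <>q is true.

{w0}

w0: successors {w0, w2}; q there: w0:F, w2:T. ✓
w1: successors {w0, w6}; q there: w0:F, w6:F. ✗
w2: successors {w0, w4}; q there: w0:F, w4:F. ✗
w4: successors {w0}; q there: w0:F. ✗
w6: successors {w0, w1, w4}; q there: w0:F, w1:F, w4:F. ✗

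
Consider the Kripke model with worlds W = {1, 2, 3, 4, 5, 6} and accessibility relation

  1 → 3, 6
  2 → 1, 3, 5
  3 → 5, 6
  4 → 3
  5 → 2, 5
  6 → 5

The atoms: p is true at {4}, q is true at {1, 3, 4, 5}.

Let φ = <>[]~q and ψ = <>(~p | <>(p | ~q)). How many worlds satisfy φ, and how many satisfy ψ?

For <>[]~q:
1: successors {3, 6}; []~q there: 3:F, 6:F. ✗
2: successors {1, 3, 5}; []~q there: 1:F, 3:F, 5:F. ✗
3: successors {5, 6}; []~q there: 5:F, 6:F. ✗
4: successors {3}; []~q there: 3:F. ✗
5: successors {2, 5}; []~q there: 2:F, 5:F. ✗
6: successors {5}; []~q there: 5:F. ✗
— 0 worlds.
For <>(~p | <>(p | ~q)):
1: successors {3, 6}; ~p | <>(p | ~q) there: 3:T, 6:T. ✓
2: successors {1, 3, 5}; ~p | <>(p | ~q) there: 1:T, 3:T, 5:T. ✓
3: successors {5, 6}; ~p | <>(p | ~q) there: 5:T, 6:T. ✓
4: successors {3}; ~p | <>(p | ~q) there: 3:T. ✓
5: successors {2, 5}; ~p | <>(p | ~q) there: 2:T, 5:T. ✓
6: successors {5}; ~p | <>(p | ~q) there: 5:T. ✓
— 6 worlds.

0 and 6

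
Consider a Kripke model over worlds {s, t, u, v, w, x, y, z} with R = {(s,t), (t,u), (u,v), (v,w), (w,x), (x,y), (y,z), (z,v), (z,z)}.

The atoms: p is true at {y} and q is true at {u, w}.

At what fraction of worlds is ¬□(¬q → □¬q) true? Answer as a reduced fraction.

3/8

s: □(¬q → □¬q) is F. ✓
t: □(¬q → □¬q) is T. ✗
u: □(¬q → □¬q) is F. ✓
v: □(¬q → □¬q) is T. ✗
w: □(¬q → □¬q) is T. ✗
x: □(¬q → □¬q) is T. ✗
y: □(¬q → □¬q) is T. ✗
z: □(¬q → □¬q) is F. ✓
That's 3 of 8 worlds, so 3/8.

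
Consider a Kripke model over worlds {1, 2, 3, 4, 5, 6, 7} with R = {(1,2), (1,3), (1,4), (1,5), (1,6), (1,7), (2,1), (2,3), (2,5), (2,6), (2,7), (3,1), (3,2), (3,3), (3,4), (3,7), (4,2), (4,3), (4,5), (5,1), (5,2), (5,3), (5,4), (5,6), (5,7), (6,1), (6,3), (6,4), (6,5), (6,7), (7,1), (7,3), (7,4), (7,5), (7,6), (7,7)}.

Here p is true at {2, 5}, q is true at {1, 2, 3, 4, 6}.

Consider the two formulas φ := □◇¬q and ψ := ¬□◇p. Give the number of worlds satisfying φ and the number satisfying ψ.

For □◇¬q:
1: successors {2, 3, 4, 5, 6, 7}; ◇¬q there: 2:T, 3:T, 4:T, 5:T, 6:T, 7:T. ✓
2: successors {1, 3, 5, 6, 7}; ◇¬q there: 1:T, 3:T, 5:T, 6:T, 7:T. ✓
3: successors {1, 2, 3, 4, 7}; ◇¬q there: 1:T, 2:T, 3:T, 4:T, 7:T. ✓
4: successors {2, 3, 5}; ◇¬q there: 2:T, 3:T, 5:T. ✓
5: successors {1, 2, 3, 4, 6, 7}; ◇¬q there: 1:T, 2:T, 3:T, 4:T, 6:T, 7:T. ✓
6: successors {1, 3, 4, 5, 7}; ◇¬q there: 1:T, 3:T, 4:T, 5:T, 7:T. ✓
7: successors {1, 3, 4, 5, 6, 7}; ◇¬q there: 1:T, 3:T, 4:T, 5:T, 6:T, 7:T. ✓
— 7 worlds.
For ¬□◇p:
1: □◇p is T. ✗
2: □◇p is T. ✗
3: □◇p is T. ✗
4: □◇p is T. ✗
5: □◇p is T. ✗
6: □◇p is T. ✗
7: □◇p is T. ✗
— 0 worlds.

7 and 0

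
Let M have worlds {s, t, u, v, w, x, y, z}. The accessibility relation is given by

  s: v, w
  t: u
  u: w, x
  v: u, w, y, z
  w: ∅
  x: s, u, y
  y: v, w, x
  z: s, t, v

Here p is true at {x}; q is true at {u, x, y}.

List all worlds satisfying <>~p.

s: successors {v, w}; ~p there: v:T, w:T. ✓
t: successors {u}; ~p there: u:T. ✓
u: successors {w, x}; ~p there: w:T, x:F. ✓
v: successors {u, w, y, z}; ~p there: u:T, w:T, y:T, z:T. ✓
w: no successors, so <>~p fails. ✗
x: successors {s, u, y}; ~p there: s:T, u:T, y:T. ✓
y: successors {v, w, x}; ~p there: v:T, w:T, x:F. ✓
z: successors {s, t, v}; ~p there: s:T, t:T, v:T. ✓

{s, t, u, v, x, y, z}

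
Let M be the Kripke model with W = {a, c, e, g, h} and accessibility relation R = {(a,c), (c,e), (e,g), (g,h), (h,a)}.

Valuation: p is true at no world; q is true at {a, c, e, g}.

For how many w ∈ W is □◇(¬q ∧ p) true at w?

0

a: successors {c}; ◇(¬q ∧ p) there: c:F. ✗
c: successors {e}; ◇(¬q ∧ p) there: e:F. ✗
e: successors {g}; ◇(¬q ∧ p) there: g:F. ✗
g: successors {h}; ◇(¬q ∧ p) there: h:F. ✗
h: successors {a}; ◇(¬q ∧ p) there: a:F. ✗
Satisfying worlds: ∅.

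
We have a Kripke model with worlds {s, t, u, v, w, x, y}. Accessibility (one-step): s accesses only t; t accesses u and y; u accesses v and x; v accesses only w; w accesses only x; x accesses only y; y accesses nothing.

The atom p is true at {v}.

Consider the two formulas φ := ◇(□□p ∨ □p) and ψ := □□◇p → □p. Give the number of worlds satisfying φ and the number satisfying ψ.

For ◇(□□p ∨ □p):
s: successors {t}; □□p ∨ □p there: t:F. ✗
t: successors {u, y}; □□p ∨ □p there: u:F, y:T. ✓
u: successors {v, x}; □□p ∨ □p there: v:F, x:T. ✓
v: successors {w}; □□p ∨ □p there: w:F. ✗
w: successors {x}; □□p ∨ □p there: x:T. ✓
x: successors {y}; □□p ∨ □p there: y:T. ✓
y: no successors, so ◇(□□p ∨ □p) fails. ✗
— 4 worlds.
For □□◇p → □p:
s: □□◇p is F, □p is F. ✓
t: □□◇p is F, □p is F. ✓
u: □□◇p is F, □p is F. ✓
v: □□◇p is F, □p is F. ✓
w: □□◇p is F, □p is F. ✓
x: □□◇p is T, □p is F. ✗
y: □□◇p is T, □p is T. ✓
— 6 worlds.

4 and 6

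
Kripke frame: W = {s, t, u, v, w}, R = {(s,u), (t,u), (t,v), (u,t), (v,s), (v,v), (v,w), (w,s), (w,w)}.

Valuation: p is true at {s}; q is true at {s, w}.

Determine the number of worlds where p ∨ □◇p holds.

1

s: p is T, □◇p is F. ✓
t: p is F, □◇p is F. ✗
u: p is F, □◇p is F. ✗
v: p is F, □◇p is F. ✗
w: p is F, □◇p is F. ✗
Satisfying worlds: {s}.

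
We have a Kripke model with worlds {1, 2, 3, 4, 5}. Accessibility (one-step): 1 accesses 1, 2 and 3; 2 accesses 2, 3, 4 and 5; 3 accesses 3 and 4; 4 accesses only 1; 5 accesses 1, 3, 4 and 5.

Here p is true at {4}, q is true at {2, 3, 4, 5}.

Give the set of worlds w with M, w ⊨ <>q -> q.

{2, 3, 4, 5}

1: <>q is T, q is F. ✗
2: <>q is T, q is T. ✓
3: <>q is T, q is T. ✓
4: <>q is F, q is T. ✓
5: <>q is T, q is T. ✓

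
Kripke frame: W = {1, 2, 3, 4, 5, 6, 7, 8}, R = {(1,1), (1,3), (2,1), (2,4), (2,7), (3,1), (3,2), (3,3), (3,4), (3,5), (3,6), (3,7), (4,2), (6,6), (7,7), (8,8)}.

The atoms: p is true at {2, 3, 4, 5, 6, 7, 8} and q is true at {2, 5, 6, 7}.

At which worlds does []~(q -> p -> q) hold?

{5}

1: successors {1, 3}; ~(q -> p -> q) there: 1:F, 3:F. ✗
2: successors {1, 4, 7}; ~(q -> p -> q) there: 1:F, 4:F, 7:F. ✗
3: successors {1, 2, 3, 4, 5, 6, 7}; ~(q -> p -> q) there: 1:F, 2:F, 3:F, 4:F, 5:F, 6:F, 7:F. ✗
4: successors {2}; ~(q -> p -> q) there: 2:F. ✗
5: no successors, so []~(q -> p -> q) holds vacuously. ✓
6: successors {6}; ~(q -> p -> q) there: 6:F. ✗
7: successors {7}; ~(q -> p -> q) there: 7:F. ✗
8: successors {8}; ~(q -> p -> q) there: 8:F. ✗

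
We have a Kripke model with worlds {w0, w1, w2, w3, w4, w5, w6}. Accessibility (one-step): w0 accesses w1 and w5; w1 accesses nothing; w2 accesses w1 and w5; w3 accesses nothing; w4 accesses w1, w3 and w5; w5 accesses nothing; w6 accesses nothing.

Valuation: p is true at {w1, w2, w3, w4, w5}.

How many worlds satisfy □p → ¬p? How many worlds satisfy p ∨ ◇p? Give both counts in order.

2 and 6

For □p → ¬p:
w0: □p is T, ¬p is T. ✓
w1: □p is T, ¬p is F. ✗
w2: □p is T, ¬p is F. ✗
w3: □p is T, ¬p is F. ✗
w4: □p is T, ¬p is F. ✗
w5: □p is T, ¬p is F. ✗
w6: □p is T, ¬p is T. ✓
— 2 worlds.
For p ∨ ◇p:
w0: p is F, ◇p is T. ✓
w1: p is T, ◇p is F. ✓
w2: p is T, ◇p is T. ✓
w3: p is T, ◇p is F. ✓
w4: p is T, ◇p is T. ✓
w5: p is T, ◇p is F. ✓
w6: p is F, ◇p is F. ✗
— 6 worlds.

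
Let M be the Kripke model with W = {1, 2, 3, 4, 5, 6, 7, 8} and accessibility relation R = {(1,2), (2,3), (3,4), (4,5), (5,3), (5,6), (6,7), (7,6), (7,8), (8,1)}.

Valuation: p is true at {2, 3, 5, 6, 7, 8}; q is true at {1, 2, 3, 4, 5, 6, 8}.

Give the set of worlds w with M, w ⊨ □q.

1: successors {2}; q there: 2:T. ✓
2: successors {3}; q there: 3:T. ✓
3: successors {4}; q there: 4:T. ✓
4: successors {5}; q there: 5:T. ✓
5: successors {3, 6}; q there: 3:T, 6:T. ✓
6: successors {7}; q there: 7:F. ✗
7: successors {6, 8}; q there: 6:T, 8:T. ✓
8: successors {1}; q there: 1:T. ✓

{1, 2, 3, 4, 5, 7, 8}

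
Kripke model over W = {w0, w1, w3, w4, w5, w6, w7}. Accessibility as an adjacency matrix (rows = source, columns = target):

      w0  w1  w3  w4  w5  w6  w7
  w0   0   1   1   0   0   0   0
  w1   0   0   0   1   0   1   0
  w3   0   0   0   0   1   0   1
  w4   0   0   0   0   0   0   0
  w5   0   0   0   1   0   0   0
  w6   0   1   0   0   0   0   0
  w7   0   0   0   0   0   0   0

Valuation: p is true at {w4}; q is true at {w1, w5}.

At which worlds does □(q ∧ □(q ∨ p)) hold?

{w4, w7}

w0: successors {w1, w3}; q ∧ □(q ∨ p) there: w1:F, w3:F. ✗
w1: successors {w4, w6}; q ∧ □(q ∨ p) there: w4:F, w6:F. ✗
w3: successors {w5, w7}; q ∧ □(q ∨ p) there: w5:T, w7:F. ✗
w4: no successors, so □(q ∧ □(q ∨ p)) holds vacuously. ✓
w5: successors {w4}; q ∧ □(q ∨ p) there: w4:F. ✗
w6: successors {w1}; q ∧ □(q ∨ p) there: w1:F. ✗
w7: no successors, so □(q ∧ □(q ∨ p)) holds vacuously. ✓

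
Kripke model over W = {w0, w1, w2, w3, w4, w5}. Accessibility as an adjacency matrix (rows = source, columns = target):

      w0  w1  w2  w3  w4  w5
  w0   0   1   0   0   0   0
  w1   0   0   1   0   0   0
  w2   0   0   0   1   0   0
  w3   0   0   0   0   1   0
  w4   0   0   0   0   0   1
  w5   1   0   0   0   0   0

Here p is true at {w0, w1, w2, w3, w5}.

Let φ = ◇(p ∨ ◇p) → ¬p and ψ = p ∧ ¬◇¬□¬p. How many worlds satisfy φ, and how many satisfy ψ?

For ◇(p ∨ ◇p) → ¬p:
w0: ◇(p ∨ ◇p) is T, ¬p is F. ✗
w1: ◇(p ∨ ◇p) is T, ¬p is F. ✗
w2: ◇(p ∨ ◇p) is T, ¬p is F. ✗
w3: ◇(p ∨ ◇p) is T, ¬p is F. ✗
w4: ◇(p ∨ ◇p) is T, ¬p is T. ✓
w5: ◇(p ∨ ◇p) is T, ¬p is F. ✗
— 1 world.
For p ∧ ¬◇¬□¬p:
w0: p is T, ¬◇¬□¬p is F. ✗
w1: p is T, ¬◇¬□¬p is F. ✗
w2: p is T, ¬◇¬□¬p is T. ✓
w3: p is T, ¬◇¬□¬p is F. ✗
w4: p is F, ¬◇¬□¬p is F. ✗
w5: p is T, ¬◇¬□¬p is F. ✗
— 1 world.

1 and 1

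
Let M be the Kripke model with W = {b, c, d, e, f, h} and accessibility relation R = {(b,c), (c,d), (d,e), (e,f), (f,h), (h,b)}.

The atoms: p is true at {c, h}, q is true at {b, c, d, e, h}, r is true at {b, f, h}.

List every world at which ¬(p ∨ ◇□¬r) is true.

{d, e, f}

b: p ∨ ◇□¬r is T. ✗
c: p ∨ ◇□¬r is T. ✗
d: p ∨ ◇□¬r is F. ✓
e: p ∨ ◇□¬r is F. ✓
f: p ∨ ◇□¬r is F. ✓
h: p ∨ ◇□¬r is T. ✗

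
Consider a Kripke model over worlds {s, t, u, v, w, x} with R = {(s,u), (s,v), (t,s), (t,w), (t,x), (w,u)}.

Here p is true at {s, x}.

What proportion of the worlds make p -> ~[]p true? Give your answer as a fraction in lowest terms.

s: p is T, ~[]p is T. ✓
t: p is F, ~[]p is T. ✓
u: p is F, ~[]p is F. ✓
v: p is F, ~[]p is F. ✓
w: p is F, ~[]p is T. ✓
x: p is T, ~[]p is F. ✗
That's 5 of 6 worlds, so 5/6.

5/6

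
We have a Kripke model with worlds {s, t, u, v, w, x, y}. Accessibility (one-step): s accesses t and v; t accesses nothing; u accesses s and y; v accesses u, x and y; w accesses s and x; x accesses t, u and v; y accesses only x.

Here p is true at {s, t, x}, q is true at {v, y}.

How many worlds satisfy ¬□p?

4

s: □p is F. ✓
t: □p is T. ✗
u: □p is F. ✓
v: □p is F. ✓
w: □p is T. ✗
x: □p is F. ✓
y: □p is T. ✗
Satisfying worlds: {s, u, v, x}.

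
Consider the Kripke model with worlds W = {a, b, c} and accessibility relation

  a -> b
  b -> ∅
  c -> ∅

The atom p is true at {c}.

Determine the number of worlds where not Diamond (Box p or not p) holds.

a: Diamond (Box p or not p) is T. ✗
b: Diamond (Box p or not p) is F. ✓
c: Diamond (Box p or not p) is F. ✓
Satisfying worlds: {b, c}.

2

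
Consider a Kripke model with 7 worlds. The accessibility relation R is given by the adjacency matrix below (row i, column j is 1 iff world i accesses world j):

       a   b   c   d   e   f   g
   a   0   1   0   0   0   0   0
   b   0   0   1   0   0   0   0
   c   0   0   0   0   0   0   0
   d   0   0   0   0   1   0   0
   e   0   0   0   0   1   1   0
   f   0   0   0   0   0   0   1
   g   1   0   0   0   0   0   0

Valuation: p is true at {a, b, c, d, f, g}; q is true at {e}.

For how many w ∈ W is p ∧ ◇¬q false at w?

a: p is T, ◇¬q is T. ✓
b: p is T, ◇¬q is T. ✓
c: p is T, ◇¬q is F. ✗
d: p is T, ◇¬q is F. ✗
e: p is F, ◇¬q is T. ✗
f: p is T, ◇¬q is T. ✓
g: p is T, ◇¬q is T. ✓
Satisfying worlds: {a, b, f, g}.
So p ∧ ◇¬q fails at the other 3 worlds.

3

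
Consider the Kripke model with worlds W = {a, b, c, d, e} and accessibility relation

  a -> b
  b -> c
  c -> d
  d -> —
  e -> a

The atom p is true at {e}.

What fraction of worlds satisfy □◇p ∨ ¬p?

4/5

a: □◇p is F, ¬p is T. ✓
b: □◇p is F, ¬p is T. ✓
c: □◇p is F, ¬p is T. ✓
d: □◇p is T, ¬p is T. ✓
e: □◇p is F, ¬p is F. ✗
That's 4 of 5 worlds, so 4/5.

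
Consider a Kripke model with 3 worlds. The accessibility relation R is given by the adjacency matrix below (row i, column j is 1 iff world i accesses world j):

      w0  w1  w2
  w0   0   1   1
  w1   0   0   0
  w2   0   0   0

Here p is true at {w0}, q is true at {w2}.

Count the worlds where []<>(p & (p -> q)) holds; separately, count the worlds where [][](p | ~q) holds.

2 and 3

For []<>(p & (p -> q)):
w0: successors {w1, w2}; <>(p & (p -> q)) there: w1:F, w2:F. ✗
w1: no successors, so []<>(p & (p -> q)) holds vacuously. ✓
w2: no successors, so []<>(p & (p -> q)) holds vacuously. ✓
— 2 worlds.
For [][](p | ~q):
w0: successors {w1, w2}; [](p | ~q) there: w1:T, w2:T. ✓
w1: no successors, so [][](p | ~q) holds vacuously. ✓
w2: no successors, so [][](p | ~q) holds vacuously. ✓
— 3 worlds.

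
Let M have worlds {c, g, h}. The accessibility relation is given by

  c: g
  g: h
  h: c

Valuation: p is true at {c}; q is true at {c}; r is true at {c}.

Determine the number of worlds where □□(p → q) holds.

3

c: successors {g}; □(p → q) there: g:T. ✓
g: successors {h}; □(p → q) there: h:T. ✓
h: successors {c}; □(p → q) there: c:T. ✓
Satisfying worlds: {c, g, h}.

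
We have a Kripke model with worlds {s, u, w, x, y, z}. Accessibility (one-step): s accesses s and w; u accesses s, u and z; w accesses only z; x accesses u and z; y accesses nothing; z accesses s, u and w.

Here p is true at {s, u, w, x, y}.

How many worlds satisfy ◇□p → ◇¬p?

s: ◇□p is T, ◇¬p is F. ✗
u: ◇□p is T, ◇¬p is T. ✓
w: ◇□p is T, ◇¬p is T. ✓
x: ◇□p is T, ◇¬p is T. ✓
y: ◇□p is F, ◇¬p is F. ✓
z: ◇□p is T, ◇¬p is F. ✗
Satisfying worlds: {u, w, x, y}.

4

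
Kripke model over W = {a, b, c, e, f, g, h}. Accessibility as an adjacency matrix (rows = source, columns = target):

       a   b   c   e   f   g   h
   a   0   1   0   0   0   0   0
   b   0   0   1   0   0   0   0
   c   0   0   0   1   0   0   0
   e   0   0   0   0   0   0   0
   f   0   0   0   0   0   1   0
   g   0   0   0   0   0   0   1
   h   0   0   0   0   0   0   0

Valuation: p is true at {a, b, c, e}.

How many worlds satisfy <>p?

3

a: successors {b}; p there: b:T. ✓
b: successors {c}; p there: c:T. ✓
c: successors {e}; p there: e:T. ✓
e: no successors, so <>p fails. ✗
f: successors {g}; p there: g:F. ✗
g: successors {h}; p there: h:F. ✗
h: no successors, so <>p fails. ✗
Satisfying worlds: {a, b, c}.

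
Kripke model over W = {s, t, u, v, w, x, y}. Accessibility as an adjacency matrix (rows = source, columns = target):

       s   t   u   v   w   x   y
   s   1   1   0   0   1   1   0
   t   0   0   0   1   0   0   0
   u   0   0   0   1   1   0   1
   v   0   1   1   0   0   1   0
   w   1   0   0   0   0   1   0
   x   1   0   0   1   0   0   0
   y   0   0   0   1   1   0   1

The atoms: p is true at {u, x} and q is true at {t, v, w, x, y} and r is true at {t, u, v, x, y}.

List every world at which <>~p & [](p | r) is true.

{t, v}

s: <>~p is T, [](p | r) is F. ✗
t: <>~p is T, [](p | r) is T. ✓
u: <>~p is T, [](p | r) is F. ✗
v: <>~p is T, [](p | r) is T. ✓
w: <>~p is T, [](p | r) is F. ✗
x: <>~p is T, [](p | r) is F. ✗
y: <>~p is T, [](p | r) is F. ✗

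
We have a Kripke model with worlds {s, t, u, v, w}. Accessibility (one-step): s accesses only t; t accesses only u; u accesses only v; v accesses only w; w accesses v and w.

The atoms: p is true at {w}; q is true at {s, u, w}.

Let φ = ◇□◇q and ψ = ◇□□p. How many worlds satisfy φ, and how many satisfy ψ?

For ◇□◇q:
s: successors {t}; □◇q there: t:F. ✗
t: successors {u}; □◇q there: u:T. ✓
u: successors {v}; □◇q there: v:T. ✓
v: successors {w}; □◇q there: w:T. ✓
w: successors {v, w}; □◇q there: v:T, w:T. ✓
— 4 worlds.
For ◇□□p:
s: successors {t}; □□p there: t:F. ✗
t: successors {u}; □□p there: u:T. ✓
u: successors {v}; □□p there: v:F. ✗
v: successors {w}; □□p there: w:F. ✗
w: successors {v, w}; □□p there: v:F, w:F. ✗
— 1 world.

4 and 1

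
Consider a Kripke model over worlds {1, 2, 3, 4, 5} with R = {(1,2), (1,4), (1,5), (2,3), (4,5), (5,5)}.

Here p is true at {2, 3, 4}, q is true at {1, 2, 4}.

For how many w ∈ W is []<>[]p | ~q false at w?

1: []<>[]p is F, ~q is F. ✗
2: []<>[]p is F, ~q is F. ✗
3: []<>[]p is T, ~q is T. ✓
4: []<>[]p is F, ~q is F. ✗
5: []<>[]p is F, ~q is T. ✓
Satisfying worlds: {3, 5}.
So []<>[]p | ~q fails at the other 3 worlds.

3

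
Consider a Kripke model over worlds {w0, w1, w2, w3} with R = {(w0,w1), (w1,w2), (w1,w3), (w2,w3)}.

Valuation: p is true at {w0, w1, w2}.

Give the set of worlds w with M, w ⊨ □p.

w0: successors {w1}; p there: w1:T. ✓
w1: successors {w2, w3}; p there: w2:T, w3:F. ✗
w2: successors {w3}; p there: w3:F. ✗
w3: no successors, so □p holds vacuously. ✓

{w0, w3}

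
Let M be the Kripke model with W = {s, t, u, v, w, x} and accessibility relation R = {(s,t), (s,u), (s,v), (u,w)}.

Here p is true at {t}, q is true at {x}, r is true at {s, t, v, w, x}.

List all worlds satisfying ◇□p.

s: successors {t, u, v}; □p there: t:T, u:F, v:T. ✓
t: no successors, so ◇□p fails. ✗
u: successors {w}; □p there: w:T. ✓
v: no successors, so ◇□p fails. ✗
w: no successors, so ◇□p fails. ✗
x: no successors, so ◇□p fails. ✗

{s, u}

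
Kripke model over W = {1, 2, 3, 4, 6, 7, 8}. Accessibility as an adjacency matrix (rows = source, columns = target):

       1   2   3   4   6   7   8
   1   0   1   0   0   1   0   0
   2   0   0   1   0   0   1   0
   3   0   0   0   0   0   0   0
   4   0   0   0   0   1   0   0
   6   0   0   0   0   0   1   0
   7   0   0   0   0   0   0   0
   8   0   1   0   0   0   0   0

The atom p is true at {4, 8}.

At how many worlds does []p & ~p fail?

1: []p is F, ~p is T. ✗
2: []p is F, ~p is T. ✗
3: []p is T, ~p is T. ✓
4: []p is F, ~p is F. ✗
6: []p is F, ~p is T. ✗
7: []p is T, ~p is T. ✓
8: []p is F, ~p is F. ✗
Satisfying worlds: {3, 7}.
So []p & ~p fails at the other 5 worlds.

5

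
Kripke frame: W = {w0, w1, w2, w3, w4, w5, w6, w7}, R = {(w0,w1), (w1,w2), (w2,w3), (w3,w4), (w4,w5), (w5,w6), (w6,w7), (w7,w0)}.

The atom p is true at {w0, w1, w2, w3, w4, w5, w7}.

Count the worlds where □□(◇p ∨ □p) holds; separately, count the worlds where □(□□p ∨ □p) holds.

7 and 8

For □□(◇p ∨ □p):
w0: successors {w1}; □(◇p ∨ □p) there: w1:T. ✓
w1: successors {w2}; □(◇p ∨ □p) there: w2:T. ✓
w2: successors {w3}; □(◇p ∨ □p) there: w3:T. ✓
w3: successors {w4}; □(◇p ∨ □p) there: w4:F. ✗
w4: successors {w5}; □(◇p ∨ □p) there: w5:T. ✓
w5: successors {w6}; □(◇p ∨ □p) there: w6:T. ✓
w6: successors {w7}; □(◇p ∨ □p) there: w7:T. ✓
w7: successors {w0}; □(◇p ∨ □p) there: w0:T. ✓
— 7 worlds.
For □(□□p ∨ □p):
w0: successors {w1}; □□p ∨ □p there: w1:T. ✓
w1: successors {w2}; □□p ∨ □p there: w2:T. ✓
w2: successors {w3}; □□p ∨ □p there: w3:T. ✓
w3: successors {w4}; □□p ∨ □p there: w4:T. ✓
w4: successors {w5}; □□p ∨ □p there: w5:T. ✓
w5: successors {w6}; □□p ∨ □p there: w6:T. ✓
w6: successors {w7}; □□p ∨ □p there: w7:T. ✓
w7: successors {w0}; □□p ∨ □p there: w0:T. ✓
— 8 worlds.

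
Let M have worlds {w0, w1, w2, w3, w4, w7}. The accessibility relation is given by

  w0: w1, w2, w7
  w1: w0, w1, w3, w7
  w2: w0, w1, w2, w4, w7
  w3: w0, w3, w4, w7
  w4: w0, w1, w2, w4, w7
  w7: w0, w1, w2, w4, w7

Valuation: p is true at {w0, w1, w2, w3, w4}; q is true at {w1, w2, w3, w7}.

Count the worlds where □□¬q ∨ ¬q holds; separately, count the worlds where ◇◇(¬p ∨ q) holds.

2 and 6

For □□¬q ∨ ¬q:
w0: □□¬q is F, ¬q is T. ✓
w1: □□¬q is F, ¬q is F. ✗
w2: □□¬q is F, ¬q is F. ✗
w3: □□¬q is F, ¬q is F. ✗
w4: □□¬q is F, ¬q is T. ✓
w7: □□¬q is F, ¬q is F. ✗
— 2 worlds.
For ◇◇(¬p ∨ q):
w0: successors {w1, w2, w7}; ◇(¬p ∨ q) there: w1:T, w2:T, w7:T. ✓
w1: successors {w0, w1, w3, w7}; ◇(¬p ∨ q) there: w0:T, w1:T, w3:T, w7:T. ✓
w2: successors {w0, w1, w2, w4, w7}; ◇(¬p ∨ q) there: w0:T, w1:T, w2:T, w4:T, w7:T. ✓
w3: successors {w0, w3, w4, w7}; ◇(¬p ∨ q) there: w0:T, w3:T, w4:T, w7:T. ✓
w4: successors {w0, w1, w2, w4, w7}; ◇(¬p ∨ q) there: w0:T, w1:T, w2:T, w4:T, w7:T. ✓
w7: successors {w0, w1, w2, w4, w7}; ◇(¬p ∨ q) there: w0:T, w1:T, w2:T, w4:T, w7:T. ✓
— 6 worlds.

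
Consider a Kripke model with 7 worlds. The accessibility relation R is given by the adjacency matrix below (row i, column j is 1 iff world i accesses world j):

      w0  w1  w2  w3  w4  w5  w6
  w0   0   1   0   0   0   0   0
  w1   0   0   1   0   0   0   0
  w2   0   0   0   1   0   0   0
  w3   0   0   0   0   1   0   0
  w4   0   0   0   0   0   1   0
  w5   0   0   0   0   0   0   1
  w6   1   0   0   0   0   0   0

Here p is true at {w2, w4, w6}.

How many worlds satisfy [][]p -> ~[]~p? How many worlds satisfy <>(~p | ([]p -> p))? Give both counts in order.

4 and 7

For [][]p -> ~[]~p:
w0: [][]p is T, ~[]~p is F. ✗
w1: [][]p is F, ~[]~p is T. ✓
w2: [][]p is T, ~[]~p is F. ✗
w3: [][]p is F, ~[]~p is T. ✓
w4: [][]p is T, ~[]~p is F. ✗
w5: [][]p is F, ~[]~p is T. ✓
w6: [][]p is F, ~[]~p is F. ✓
— 4 worlds.
For <>(~p | ([]p -> p)):
w0: successors {w1}; ~p | ([]p -> p) there: w1:T. ✓
w1: successors {w2}; ~p | ([]p -> p) there: w2:T. ✓
w2: successors {w3}; ~p | ([]p -> p) there: w3:T. ✓
w3: successors {w4}; ~p | ([]p -> p) there: w4:T. ✓
w4: successors {w5}; ~p | ([]p -> p) there: w5:T. ✓
w5: successors {w6}; ~p | ([]p -> p) there: w6:T. ✓
w6: successors {w0}; ~p | ([]p -> p) there: w0:T. ✓
— 7 worlds.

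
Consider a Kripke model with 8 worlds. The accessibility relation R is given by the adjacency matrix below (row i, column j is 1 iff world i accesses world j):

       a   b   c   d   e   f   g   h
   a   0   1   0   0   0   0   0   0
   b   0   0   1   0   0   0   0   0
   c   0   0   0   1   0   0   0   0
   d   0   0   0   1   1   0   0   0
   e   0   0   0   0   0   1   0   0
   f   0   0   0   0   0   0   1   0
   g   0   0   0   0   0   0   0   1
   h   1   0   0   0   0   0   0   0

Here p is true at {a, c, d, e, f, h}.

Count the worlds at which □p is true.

a: successors {b}; p there: b:F. ✗
b: successors {c}; p there: c:T. ✓
c: successors {d}; p there: d:T. ✓
d: successors {d, e}; p there: d:T, e:T. ✓
e: successors {f}; p there: f:T. ✓
f: successors {g}; p there: g:F. ✗
g: successors {h}; p there: h:T. ✓
h: successors {a}; p there: a:T. ✓
Satisfying worlds: {b, c, d, e, g, h}.

6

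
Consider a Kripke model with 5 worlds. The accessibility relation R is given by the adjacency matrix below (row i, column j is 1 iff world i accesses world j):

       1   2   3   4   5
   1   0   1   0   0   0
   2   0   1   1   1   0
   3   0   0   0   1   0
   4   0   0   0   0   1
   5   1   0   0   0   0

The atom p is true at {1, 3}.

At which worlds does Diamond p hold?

{2, 5}

1: successors {2}; p there: 2:F. ✗
2: successors {2, 3, 4}; p there: 2:F, 3:T, 4:F. ✓
3: successors {4}; p there: 4:F. ✗
4: successors {5}; p there: 5:F. ✗
5: successors {1}; p there: 1:T. ✓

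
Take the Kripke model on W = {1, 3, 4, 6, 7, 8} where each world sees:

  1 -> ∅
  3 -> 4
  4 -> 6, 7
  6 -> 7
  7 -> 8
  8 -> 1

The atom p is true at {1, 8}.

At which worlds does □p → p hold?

{1, 3, 4, 6, 8}

1: □p is T, p is T. ✓
3: □p is F, p is F. ✓
4: □p is F, p is F. ✓
6: □p is F, p is F. ✓
7: □p is T, p is F. ✗
8: □p is T, p is T. ✓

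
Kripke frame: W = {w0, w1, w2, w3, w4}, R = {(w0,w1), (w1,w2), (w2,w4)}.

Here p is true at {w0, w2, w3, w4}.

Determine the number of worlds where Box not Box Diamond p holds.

3

w0: successors {w1}; not Box Diamond p there: w1:F. ✗
w1: successors {w2}; not Box Diamond p there: w2:T. ✓
w2: successors {w4}; not Box Diamond p there: w4:F. ✗
w3: no successors, so Box not Box Diamond p holds vacuously. ✓
w4: no successors, so Box not Box Diamond p holds vacuously. ✓
Satisfying worlds: {w1, w3, w4}.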